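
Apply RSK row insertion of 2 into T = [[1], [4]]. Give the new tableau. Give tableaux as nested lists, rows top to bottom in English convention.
2 is larger than every entry of row 1, so it is appended to row 1. The new tableau is [[1, 2], [4]].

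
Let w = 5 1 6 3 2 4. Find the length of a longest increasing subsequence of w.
3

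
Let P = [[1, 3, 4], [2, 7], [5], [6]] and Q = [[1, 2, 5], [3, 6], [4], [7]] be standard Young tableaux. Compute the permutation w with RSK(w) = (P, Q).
2 6 5 3 7 4 1

Reverse the RSK construction: for i from n down to 1, find the cell of Q containing i, remove the entry at that cell from P, and reverse-bump it up through P; the value ejected from row 1 is w(i).

Step i=7: Q has 7 at row 4, column 1; remove 6 from row 4 of P and reverse-bump: 6 enters row 3 and ejects 5; 5 enters row 2 and ejects 2; 2 enters row 1 and ejects 1. So w(7) = 1. P is now [[2, 3, 4], [5, 7], [6]].
Step i=6: Q has 6 at row 2, column 2; remove 7 from row 2 of P and reverse-bump: 7 enters row 1 and ejects 4. So w(6) = 4. P is now [[2, 3, 7], [5], [6]].
Step i=5: Q has 5 at row 1, column 3; remove that cell from P, ejecting 7. So w(5) = 7. P is now [[2, 3], [5], [6]].
Step i=4: Q has 4 at row 3, column 1; remove 6 from row 3 of P and reverse-bump: 6 enters row 2 and ejects 5; 5 enters row 1 and ejects 3. So w(4) = 3. P is now [[2, 5], [6]].
Step i=3: Q has 3 at row 2, column 1; remove 6 from row 2 of P and reverse-bump: 6 enters row 1 and ejects 5. So w(3) = 5. P is now [[2, 6]].
Step i=2: Q has 2 at row 1, column 2; remove that cell from P, ejecting 6. So w(2) = 6. P is now [[2]].
Step i=1: Q has 1 at row 1, column 1; remove that cell from P, ejecting 2. So w(1) = 2. P is now [].

So w = 2 6 5 3 7 4 1.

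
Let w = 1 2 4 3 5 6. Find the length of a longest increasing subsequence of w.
5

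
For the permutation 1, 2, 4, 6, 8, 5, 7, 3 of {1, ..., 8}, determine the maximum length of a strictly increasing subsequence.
5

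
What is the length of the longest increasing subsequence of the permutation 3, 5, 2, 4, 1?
2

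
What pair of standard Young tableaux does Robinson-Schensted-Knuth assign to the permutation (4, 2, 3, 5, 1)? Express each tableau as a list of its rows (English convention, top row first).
P = [[1, 3, 5], [2], [4]], Q = [[1, 3, 4], [2], [5]]

Insert each entry of the permutation into P by Schensted row insertion, recording in Q the position of each new cell.

Insert 4: appended to row 1. P = [[4]], Q = [[1]].
Insert 2: 2 bumps 4 from row 1; 4 starts row 2. P = [[2], [4]], Q = [[1], [2]].
Insert 3: appended to row 1. P = [[2, 3], [4]], Q = [[1, 3], [2]].
Insert 5: appended to row 1. P = [[2, 3, 5], [4]], Q = [[1, 3, 4], [2]].
Insert 1: 1 bumps 2 from row 1; 2 bumps 4 from row 2; 4 starts row 3. P = [[1, 3, 5], [2], [4]], Q = [[1, 3, 4], [2], [5]].

So P = [[1, 3, 5], [2], [4]], Q = [[1, 3, 4], [2], [5]].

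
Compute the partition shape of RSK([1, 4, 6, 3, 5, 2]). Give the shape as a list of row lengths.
[3, 2, 1]

RSK row insertion gives P = [[1, 2, 5], [3, 6], [4]], which has shape [3, 2, 1].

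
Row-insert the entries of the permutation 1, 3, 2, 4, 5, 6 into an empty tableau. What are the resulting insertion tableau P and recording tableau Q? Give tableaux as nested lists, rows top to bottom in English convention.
P = [[1, 2, 4, 5, 6], [3]], Q = [[1, 2, 4, 5, 6], [3]]

Insert each entry of the permutation into P by Schensted row insertion, recording in Q the position of each new cell.

Insert 1: appended to row 1. P = [[1]].
Insert 3: appended to row 1. P = [[1, 3]].
Insert 2: 2 bumps 3 from row 1; 3 starts row 2. P = [[1, 2], [3]].
Insert 4: appended to row 1. P = [[1, 2, 4], [3]].
Insert 5: appended to row 1. P = [[1, 2, 4, 5], [3]].
Insert 6: appended to row 1. P = [[1, 2, 4, 5, 6], [3]].

So P = [[1, 2, 4, 5, 6], [3]], Q = [[1, 2, 4, 5, 6], [3]].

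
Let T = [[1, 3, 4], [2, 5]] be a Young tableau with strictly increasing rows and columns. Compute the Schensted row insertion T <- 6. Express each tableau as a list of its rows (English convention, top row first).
6 is larger than every entry of row 1, so it is appended to row 1. The new tableau is [[1, 3, 4, 6], [2, 5]].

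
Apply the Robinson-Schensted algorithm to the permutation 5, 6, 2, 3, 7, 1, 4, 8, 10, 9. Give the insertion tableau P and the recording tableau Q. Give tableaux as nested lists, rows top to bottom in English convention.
P = [[1, 3, 4, 8, 9], [2, 6, 7, 10], [5]], Q = [[1, 2, 5, 8, 9], [3, 4, 7, 10], [6]]

Insert each entry of the permutation into P by Schensted row insertion, recording in Q the position of each new cell.

After inserting 5: P = [[5]].
After inserting 6: P = [[5, 6]].
After inserting 2: P = [[2, 6], [5]].
After inserting 3: P = [[2, 3], [5, 6]].
After inserting 7: P = [[2, 3, 7], [5, 6]].
After inserting 1: P = [[1, 3, 7], [2, 6], [5]].
After inserting 4: P = [[1, 3, 4], [2, 6, 7], [5]].
After inserting 8: P = [[1, 3, 4, 8], [2, 6, 7], [5]].
After inserting 10: P = [[1, 3, 4, 8, 10], [2, 6, 7], [5]].
After inserting 9: P = [[1, 3, 4, 8, 9], [2, 6, 7, 10], [5]].

So P = [[1, 3, 4, 8, 9], [2, 6, 7, 10], [5]], Q = [[1, 2, 5, 8, 9], [3, 4, 7, 10], [6]].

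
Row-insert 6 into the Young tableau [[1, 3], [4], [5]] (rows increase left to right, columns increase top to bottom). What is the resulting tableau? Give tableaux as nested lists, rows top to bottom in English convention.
6 is larger than every entry of row 1, so it is appended to row 1. The new tableau is [[1, 3, 6], [4], [5]].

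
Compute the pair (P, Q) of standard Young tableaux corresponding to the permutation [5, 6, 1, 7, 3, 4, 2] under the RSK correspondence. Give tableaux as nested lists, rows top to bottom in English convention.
Insert each entry of the permutation into P by Schensted row insertion, recording in Q the position of each new cell.

Insert 5: appended to row 1. P = [[5]].
Insert 6: appended to row 1. P = [[5, 6]].
Insert 1: 1 bumps 5 from row 1; 5 starts row 2. P = [[1, 6], [5]].
Insert 7: appended to row 1. P = [[1, 6, 7], [5]].
Insert 3: 3 bumps 6 from row 1; 6 appends to row 2. P = [[1, 3, 7], [5, 6]].
Insert 4: 4 bumps 7 from row 1; 7 appends to row 2. P = [[1, 3, 4], [5, 6, 7]].
Insert 2: 2 bumps 3 from row 1; 3 bumps 5 from row 2; 5 starts row 3. P = [[1, 2, 4], [3, 6, 7], [5]].

So P = [[1, 2, 4], [3, 6, 7], [5]], Q = [[1, 2, 4], [3, 5, 6], [7]].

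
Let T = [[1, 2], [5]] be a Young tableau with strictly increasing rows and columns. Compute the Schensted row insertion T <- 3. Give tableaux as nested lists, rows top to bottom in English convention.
3 is larger than every entry of row 1, so it is appended to row 1. The new tableau is [[1, 2, 3], [5]].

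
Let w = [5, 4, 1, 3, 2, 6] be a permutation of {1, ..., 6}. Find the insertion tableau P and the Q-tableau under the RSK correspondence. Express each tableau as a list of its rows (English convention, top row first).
P = [[1, 2, 6], [3], [4], [5]], Q = [[1, 4, 6], [2], [3], [5]]

Insert each entry of the permutation into P by Schensted row insertion, recording in Q the position of each new cell.

Insert 5: appended to row 1. P = [[5]].
Insert 4: 4 bumps 5 from row 1; 5 starts row 2. P = [[4], [5]].
Insert 1: 1 bumps 4 from row 1; 4 bumps 5 from row 2; 5 starts row 3. P = [[1], [4], [5]].
Insert 3: appended to row 1. P = [[1, 3], [4], [5]].
Insert 2: 2 bumps 3 from row 1; 3 bumps 4 from row 2; 4 bumps 5 from row 3; 5 starts row 4. P = [[1, 2], [3], [4], [5]].
Insert 6: appended to row 1. P = [[1, 2, 6], [3], [4], [5]].

So P = [[1, 2, 6], [3], [4], [5]], Q = [[1, 4, 6], [2], [3], [5]].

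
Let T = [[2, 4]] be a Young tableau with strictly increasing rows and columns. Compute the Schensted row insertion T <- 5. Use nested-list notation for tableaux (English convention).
5 is larger than every entry of row 1, so it is appended to row 1. The new tableau is [[2, 4, 5]].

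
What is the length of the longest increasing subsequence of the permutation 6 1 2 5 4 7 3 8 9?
6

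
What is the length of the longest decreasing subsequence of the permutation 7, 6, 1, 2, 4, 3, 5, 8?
4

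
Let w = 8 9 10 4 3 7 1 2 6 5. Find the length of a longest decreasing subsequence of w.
4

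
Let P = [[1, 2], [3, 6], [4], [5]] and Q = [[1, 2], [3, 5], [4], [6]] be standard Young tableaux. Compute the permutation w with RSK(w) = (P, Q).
Reverse RSK: for i = n, n-1, ..., 1, locate i in Q, remove the corresponding corner cell from P, and reverse-bump its entry up through P; the value ejected from row 1 is w(i).

So w = 5 6 4 1 3 2.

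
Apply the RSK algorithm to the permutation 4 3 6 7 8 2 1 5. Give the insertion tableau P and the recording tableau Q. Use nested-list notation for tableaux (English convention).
Insert each entry of the permutation into P by Schensted row insertion, recording in Q the position of each new cell.

After inserting 4: P = [[4]].
After inserting 3: P = [[3], [4]].
After inserting 6: P = [[3, 6], [4]].
After inserting 7: P = [[3, 6, 7], [4]].
After inserting 8: P = [[3, 6, 7, 8], [4]].
After inserting 2: P = [[2, 6, 7, 8], [3], [4]].
After inserting 1: P = [[1, 6, 7, 8], [2], [3], [4]].
After inserting 5: P = [[1, 5, 7, 8], [2, 6], [3], [4]].

So P = [[1, 5, 7, 8], [2, 6], [3], [4]], Q = [[1, 3, 4, 5], [2, 8], [6], [7]].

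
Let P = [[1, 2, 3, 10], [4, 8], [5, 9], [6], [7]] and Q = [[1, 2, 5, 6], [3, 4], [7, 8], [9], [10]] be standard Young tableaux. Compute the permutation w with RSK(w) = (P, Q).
7 9 1 6 8 10 2 5 4 3

Reverse RSK: for i = n, n-1, ..., 1, locate i in Q, remove the corresponding corner cell from P, and reverse-bump its entry up through P; the value ejected from row 1 is w(i).

So w = 7 9 1 6 8 10 2 5 4 3.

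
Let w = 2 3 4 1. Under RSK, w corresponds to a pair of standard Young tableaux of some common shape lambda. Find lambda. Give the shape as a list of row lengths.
Row-insert each entry into an empty tableau.

After inserting 2: P = [[2]].
After inserting 3: P = [[2, 3]].
After inserting 4: P = [[2, 3, 4]].
After inserting 1: P = [[1, 3, 4], [2]].

The final insertion tableau P = [[1, 3, 4], [2]] has shape [3, 1].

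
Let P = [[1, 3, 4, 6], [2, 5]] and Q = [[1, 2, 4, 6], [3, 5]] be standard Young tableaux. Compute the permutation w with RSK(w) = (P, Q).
2 3 1 5 4 6

Reverse the RSK construction: for i from n down to 1, find the cell of Q containing i, remove the entry at that cell from P, and reverse-bump it up through P; the value ejected from row 1 is w(i).

Step i=6: Q has 6 at row 1, column 4; remove that cell from P, ejecting 6. So w(6) = 6. P is now [[1, 3, 4], [2, 5]].
Step i=5: Q has 5 at row 2, column 2; remove 5 from row 2 of P and reverse-bump: 5 enters row 1 and ejects 4. So w(5) = 4. P is now [[1, 3, 5], [2]].
Step i=4: Q has 4 at row 1, column 3; remove that cell from P, ejecting 5. So w(4) = 5. P is now [[1, 3], [2]].
Step i=3: Q has 3 at row 2, column 1; remove 2 from row 2 of P and reverse-bump: 2 enters row 1 and ejects 1. So w(3) = 1. P is now [[2, 3]].
Step i=2: Q has 2 at row 1, column 2; remove that cell from P, ejecting 3. So w(2) = 3. P is now [[2]].
Step i=1: Q has 1 at row 1, column 1; remove that cell from P, ejecting 2. So w(1) = 2. P is now [].

So w = 2 3 1 5 4 6.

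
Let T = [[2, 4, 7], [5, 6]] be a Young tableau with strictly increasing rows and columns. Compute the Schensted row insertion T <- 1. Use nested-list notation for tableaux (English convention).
[[1, 4, 7], [2, 6], [5]]

In row 1, 1 replaces 2 (the leftmost entry greater than 1); 2 is bumped to row 2. In row 2, 2 replaces 5 (the leftmost entry greater than 2); 5 is bumped to row 3. 5 starts a new row 3. The new tableau is [[1, 4, 7], [2, 6], [5]].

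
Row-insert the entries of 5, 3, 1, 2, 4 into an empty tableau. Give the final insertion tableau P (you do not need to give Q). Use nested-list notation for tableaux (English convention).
Insert 5: appended to row 1. P = [[5]].
Insert 3: 3 bumps 5 from row 1; 5 starts row 2. P = [[3], [5]].
Insert 1: 1 bumps 3 from row 1; 3 bumps 5 from row 2; 5 starts row 3. P = [[1], [3], [5]].
Insert 2: appended to row 1. P = [[1, 2], [3], [5]].
Insert 4: appended to row 1. P = [[1, 2, 4], [3], [5]].

So P = [[1, 2, 4], [3], [5]].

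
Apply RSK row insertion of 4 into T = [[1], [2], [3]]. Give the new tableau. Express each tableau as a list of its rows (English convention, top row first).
4 is larger than every entry of row 1, so it is appended to row 1. The new tableau is [[1, 4], [2], [3]].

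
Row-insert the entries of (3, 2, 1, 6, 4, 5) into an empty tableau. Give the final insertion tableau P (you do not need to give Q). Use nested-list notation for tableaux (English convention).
P = [[1, 4, 5], [2, 6], [3]]

Insert 3: appended to row 1. P = [[3]].
Insert 2: 2 bumps 3 from row 1; 3 starts row 2. P = [[2], [3]].
Insert 1: 1 bumps 2 from row 1; 2 bumps 3 from row 2; 3 starts row 3. P = [[1], [2], [3]].
Insert 6: appended to row 1. P = [[1, 6], [2], [3]].
Insert 4: 4 bumps 6 from row 1; 6 appends to row 2. P = [[1, 4], [2, 6], [3]].
Insert 5: appended to row 1. P = [[1, 4, 5], [2, 6], [3]].

So P = [[1, 4, 5], [2, 6], [3]].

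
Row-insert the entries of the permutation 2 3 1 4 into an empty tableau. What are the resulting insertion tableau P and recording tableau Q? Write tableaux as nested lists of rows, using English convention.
Insert each entry of the permutation into P by Schensted row insertion, recording in Q the position of each new cell.

Insert 2: appended to row 1. P = [[2]].
Insert 3: appended to row 1. P = [[2, 3]].
Insert 1: 1 bumps 2 from row 1; 2 starts row 2. P = [[1, 3], [2]].
Insert 4: appended to row 1. P = [[1, 3, 4], [2]].

So P = [[1, 3, 4], [2]], Q = [[1, 2, 4], [3]].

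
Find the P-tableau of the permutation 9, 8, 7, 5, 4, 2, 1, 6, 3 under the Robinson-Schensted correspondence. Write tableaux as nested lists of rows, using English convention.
P = [[1, 3], [2, 6], [4], [5], [7], [8], [9]]

Insert 9: appended to row 1. P = [[9]].
Insert 8: 8 bumps 9 from row 1; 9 starts row 2. P = [[8], [9]].
Insert 7: 7 bumps 8 from row 1; 8 bumps 9 from row 2; 9 starts row 3. P = [[7], [8], [9]].
Insert 5: 5 bumps 7 from row 1; 7 bumps 8 from row 2; 8 bumps 9 from row 3; 9 starts row 4. P = [[5], [7], [8], [9]].
Insert 4: 4 bumps 5 from row 1; 5 bumps 7 from row 2; 7 bumps 8 from row 3; 8 bumps 9 from row 4; 9 starts row 5. P = [[4], [5], [7], [8], [9]].
Insert 2: 2 bumps 4 from row 1; 4 bumps 5 from row 2; 5 bumps 7 from row 3; 7 bumps 8 from row 4; 8 bumps 9 from row 5; 9 starts row 6. P = [[2], [4], [5], [7], [8], [9]].
Insert 1: 1 bumps 2 from row 1; 2 bumps 4 from row 2; 4 bumps 5 from row 3; 5 bumps 7 from row 4; 7 bumps 8 from row 5; 8 bumps 9 from row 6; 9 starts row 7. P = [[1], [2], [4], [5], [7], [8], [9]].
Insert 6: appended to row 1. P = [[1, 6], [2], [4], [5], [7], [8], [9]].
Insert 3: 3 bumps 6 from row 1; 6 appends to row 2. P = [[1, 3], [2, 6], [4], [5], [7], [8], [9]].

So P = [[1, 3], [2, 6], [4], [5], [7], [8], [9]].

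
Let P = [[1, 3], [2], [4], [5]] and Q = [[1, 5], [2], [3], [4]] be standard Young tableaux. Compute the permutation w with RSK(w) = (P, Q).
5 4 2 1 3

Reverse the RSK construction: for i from n down to 1, find the cell of Q containing i, remove the entry at that cell from P, and reverse-bump it up through P; the value ejected from row 1 is w(i).

Step i=5: Q has 5 at row 1, column 2; remove that cell from P, ejecting 3. So w(5) = 3. P is now [[1], [2], [4], [5]].
Step i=4: Q has 4 at row 4, column 1; remove 5 from row 4 of P and reverse-bump: 5 enters row 3 and ejects 4; 4 enters row 2 and ejects 2; 2 enters row 1 and ejects 1. So w(4) = 1. P is now [[2], [4], [5]].
Step i=3: Q has 3 at row 3, column 1; remove 5 from row 3 of P and reverse-bump: 5 enters row 2 and ejects 4; 4 enters row 1 and ejects 2. So w(3) = 2. P is now [[4], [5]].
Step i=2: Q has 2 at row 2, column 1; remove 5 from row 2 of P and reverse-bump: 5 enters row 1 and ejects 4. So w(2) = 4. P is now [[5]].
Step i=1: Q has 1 at row 1, column 1; remove that cell from P, ejecting 5. So w(1) = 5. P is now [].

So w = 5 4 2 1 3.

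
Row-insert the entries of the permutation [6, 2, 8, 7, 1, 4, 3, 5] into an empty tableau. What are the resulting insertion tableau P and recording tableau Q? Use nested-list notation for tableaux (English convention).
Insert each entry of the permutation into P by Schensted row insertion, recording in Q the position of each new cell.

Insert 6: appended to row 1. P = [[6]].
Insert 2: 2 bumps 6 from row 1; 6 starts row 2. P = [[2], [6]].
Insert 8: appended to row 1. P = [[2, 8], [6]].
Insert 7: 7 bumps 8 from row 1; 8 appends to row 2. P = [[2, 7], [6, 8]].
Insert 1: 1 bumps 2 from row 1; 2 bumps 6 from row 2; 6 starts row 3. P = [[1, 7], [2, 8], [6]].
Insert 4: 4 bumps 7 from row 1; 7 bumps 8 from row 2; 8 appends to row 3. P = [[1, 4], [2, 7], [6, 8]].
Insert 3: 3 bumps 4 from row 1; 4 bumps 7 from row 2; 7 bumps 8 from row 3; 8 starts row 4. P = [[1, 3], [2, 4], [6, 7], [8]].
Insert 5: appended to row 1. P = [[1, 3, 5], [2, 4], [6, 7], [8]].

So P = [[1, 3, 5], [2, 4], [6, 7], [8]], Q = [[1, 3, 8], [2, 4], [5, 6], [7]].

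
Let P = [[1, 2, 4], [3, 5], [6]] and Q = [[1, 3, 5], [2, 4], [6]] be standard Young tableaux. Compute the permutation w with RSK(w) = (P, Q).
Reverse the RSK construction: for i from n down to 1, find the cell of Q containing i, remove the entry at that cell from P, and reverse-bump it up through P; the value ejected from row 1 is w(i).

Step i=6: Q has 6 at row 3, column 1; remove 6 from row 3 of P and reverse-bump: 6 enters row 2 and ejects 5; 5 enters row 1 and ejects 4. So w(6) = 4. P is now [[1, 2, 5], [3, 6]].
Step i=5: Q has 5 at row 1, column 3; remove that cell from P, ejecting 5. So w(5) = 5. P is now [[1, 2], [3, 6]].
Step i=4: Q has 4 at row 2, column 2; remove 6 from row 2 of P and reverse-bump: 6 enters row 1 and ejects 2. So w(4) = 2. P is now [[1, 6], [3]].
Step i=3: Q has 3 at row 1, column 2; remove that cell from P, ejecting 6. So w(3) = 6. P is now [[1], [3]].
Step i=2: Q has 2 at row 2, column 1; remove 3 from row 2 of P and reverse-bump: 3 enters row 1 and ejects 1. So w(2) = 1. P is now [[3]].
Step i=1: Q has 1 at row 1, column 1; remove that cell from P, ejecting 3. So w(1) = 3. P is now [].

So w = 3 1 6 2 5 4.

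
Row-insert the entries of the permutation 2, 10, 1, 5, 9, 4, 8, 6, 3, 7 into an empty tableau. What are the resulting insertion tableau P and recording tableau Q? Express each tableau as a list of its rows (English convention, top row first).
P = [[1, 3, 6, 7], [2, 4, 8], [5], [9], [10]], Q = [[1, 2, 5, 10], [3, 4, 7], [6], [8], [9]]

Insert each entry of the permutation into P by Schensted row insertion, recording in Q the position of each new cell.

After inserting 2: P = [[2]].
After inserting 10: P = [[2, 10]].
After inserting 1: P = [[1, 10], [2]].
After inserting 5: P = [[1, 5], [2, 10]].
After inserting 9: P = [[1, 5, 9], [2, 10]].
After inserting 4: P = [[1, 4, 9], [2, 5], [10]].
After inserting 8: P = [[1, 4, 8], [2, 5, 9], [10]].
After inserting 6: P = [[1, 4, 6], [2, 5, 8], [9], [10]].
After inserting 3: P = [[1, 3, 6], [2, 4, 8], [5], [9], [10]].
After inserting 7: P = [[1, 3, 6, 7], [2, 4, 8], [5], [9], [10]].

So P = [[1, 3, 6, 7], [2, 4, 8], [5], [9], [10]], Q = [[1, 2, 5, 10], [3, 4, 7], [6], [8], [9]].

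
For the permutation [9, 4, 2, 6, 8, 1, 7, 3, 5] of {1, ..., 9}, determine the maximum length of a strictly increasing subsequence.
3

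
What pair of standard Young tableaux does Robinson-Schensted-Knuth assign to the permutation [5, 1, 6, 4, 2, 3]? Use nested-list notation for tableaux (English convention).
P = [[1, 2, 3], [4, 6], [5]], Q = [[1, 3, 6], [2, 4], [5]]

Insert each entry of the permutation into P by Schensted row insertion, recording in Q the position of each new cell.

Insert 5: appended to row 1. P = [[5]], Q = [[1]].
Insert 1: 1 bumps 5 from row 1; 5 starts row 2. P = [[1], [5]], Q = [[1], [2]].
Insert 6: appended to row 1. P = [[1, 6], [5]], Q = [[1, 3], [2]].
Insert 4: 4 bumps 6 from row 1; 6 appends to row 2. P = [[1, 4], [5, 6]], Q = [[1, 3], [2, 4]].
Insert 2: 2 bumps 4 from row 1; 4 bumps 5 from row 2; 5 starts row 3. P = [[1, 2], [4, 6], [5]], Q = [[1, 3], [2, 4], [5]].
Insert 3: appended to row 1. P = [[1, 2, 3], [4, 6], [5]], Q = [[1, 3, 6], [2, 4], [5]].

So P = [[1, 2, 3], [4, 6], [5]], Q = [[1, 3, 6], [2, 4], [5]].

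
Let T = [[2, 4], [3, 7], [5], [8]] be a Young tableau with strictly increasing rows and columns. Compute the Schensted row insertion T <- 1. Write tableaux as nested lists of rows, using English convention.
[[1, 4], [2, 7], [3], [5], [8]]

In row 1, 1 replaces 2 (the leftmost entry greater than 1); 2 is bumped to row 2. In row 2, 2 replaces 3 (the leftmost entry greater than 2); 3 is bumped to row 3. In row 3, 3 replaces 5 (the leftmost entry greater than 3); 5 is bumped to row 4. In row 4, 5 replaces 8 (the leftmost entry greater than 5); 8 is bumped to row 5. 8 starts a new row 5. The new tableau is [[1, 4], [2, 7], [3], [5], [8]].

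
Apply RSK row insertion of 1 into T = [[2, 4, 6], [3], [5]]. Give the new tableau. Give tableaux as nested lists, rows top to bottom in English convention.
[[1, 4, 6], [2], [3], [5]]

In row 1, 1 replaces 2 (the leftmost entry greater than 1); 2 is bumped to row 2. In row 2, 2 replaces 3 (the leftmost entry greater than 2); 3 is bumped to row 3. In row 3, 3 replaces 5 (the leftmost entry greater than 3); 5 is bumped to row 4. 5 starts a new row 4. The new tableau is [[1, 4, 6], [2], [3], [5]].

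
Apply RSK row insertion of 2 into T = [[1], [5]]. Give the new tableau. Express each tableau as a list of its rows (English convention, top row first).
2 is larger than every entry of row 1, so it is appended to row 1. The new tableau is [[1, 2], [5]].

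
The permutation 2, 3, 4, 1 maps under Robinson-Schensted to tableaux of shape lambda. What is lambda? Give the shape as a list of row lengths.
RSK row insertion gives P = [[1, 3, 4], [2]], which has shape [3, 1].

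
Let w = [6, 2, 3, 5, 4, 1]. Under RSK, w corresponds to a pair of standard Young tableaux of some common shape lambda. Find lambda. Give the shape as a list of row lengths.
[3, 1, 1, 1]

Row-insert each entry into an empty tableau.

After inserting 6: P = [[6]].
After inserting 2: P = [[2], [6]].
After inserting 3: P = [[2, 3], [6]].
After inserting 5: P = [[2, 3, 5], [6]].
After inserting 4: P = [[2, 3, 4], [5], [6]].
After inserting 1: P = [[1, 3, 4], [2], [5], [6]].

The final insertion tableau P = [[1, 3, 4], [2], [5], [6]] has shape [3, 1, 1, 1].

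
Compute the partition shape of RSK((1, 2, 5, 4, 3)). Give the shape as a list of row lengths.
[3, 1, 1]

RSK row insertion gives P = [[1, 2, 3], [4], [5]], which has shape [3, 1, 1].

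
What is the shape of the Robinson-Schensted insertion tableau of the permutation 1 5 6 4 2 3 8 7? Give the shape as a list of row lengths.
RSK row insertion gives P = [[1, 2, 3, 7], [4, 6, 8], [5]], which has shape [4, 3, 1].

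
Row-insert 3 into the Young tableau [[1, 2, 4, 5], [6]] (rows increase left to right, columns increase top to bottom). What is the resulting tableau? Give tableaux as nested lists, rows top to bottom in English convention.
In row 1, 3 replaces 4 (the leftmost entry greater than 3); 4 is bumped to row 2. In row 2, 4 replaces 6 (the leftmost entry greater than 4); 6 is bumped to row 3. 6 starts a new row 3. The new tableau is [[1, 2, 3, 5], [4], [6]].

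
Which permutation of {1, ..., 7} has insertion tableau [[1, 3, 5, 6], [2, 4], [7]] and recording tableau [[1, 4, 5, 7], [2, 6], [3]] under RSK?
Reverse the RSK construction: for i from n down to 1, find the cell of Q containing i, remove the entry at that cell from P, and reverse-bump it up through P; the value ejected from row 1 is w(i).

Step i=7: Q has 7 at row 1, column 4; remove that cell from P, ejecting 6. So w(7) = 6. P is now [[1, 3, 5], [2, 4], [7]].
Step i=6: Q has 6 at row 2, column 2; remove 4 from row 2 of P and reverse-bump: 4 enters row 1 and ejects 3. So w(6) = 3. P is now [[1, 4, 5], [2], [7]].
Step i=5: Q has 5 at row 1, column 3; remove that cell from P, ejecting 5. So w(5) = 5. P is now [[1, 4], [2], [7]].
Step i=4: Q has 4 at row 1, column 2; remove that cell from P, ejecting 4. So w(4) = 4. P is now [[1], [2], [7]].
Step i=3: Q has 3 at row 3, column 1; remove 7 from row 3 of P and reverse-bump: 7 enters row 2 and ejects 2; 2 enters row 1 and ejects 1. So w(3) = 1. P is now [[2], [7]].
Step i=2: Q has 2 at row 2, column 1; remove 7 from row 2 of P and reverse-bump: 7 enters row 1 and ejects 2. So w(2) = 2. P is now [[7]].
Step i=1: Q has 1 at row 1, column 1; remove that cell from P, ejecting 7. So w(1) = 7. P is now [].

So w = 7 2 1 4 5 3 6.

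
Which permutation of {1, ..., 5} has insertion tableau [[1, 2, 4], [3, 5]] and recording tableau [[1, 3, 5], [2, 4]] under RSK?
3 1 5 2 4

Reverse the RSK construction: for i from n down to 1, find the cell of Q containing i, remove the entry at that cell from P, and reverse-bump it up through P; the value ejected from row 1 is w(i).

Step i=5: Q has 5 at row 1, column 3; remove that cell from P, ejecting 4. So w(5) = 4. P is now [[1, 2], [3, 5]].
Step i=4: Q has 4 at row 2, column 2; remove 5 from row 2 of P and reverse-bump: 5 enters row 1 and ejects 2. So w(4) = 2. P is now [[1, 5], [3]].
Step i=3: Q has 3 at row 1, column 2; remove that cell from P, ejecting 5. So w(3) = 5. P is now [[1], [3]].
Step i=2: Q has 2 at row 2, column 1; remove 3 from row 2 of P and reverse-bump: 3 enters row 1 and ejects 1. So w(2) = 1. P is now [[3]].
Step i=1: Q has 1 at row 1, column 1; remove that cell from P, ejecting 3. So w(1) = 3. P is now [].

So w = 3 1 5 2 4.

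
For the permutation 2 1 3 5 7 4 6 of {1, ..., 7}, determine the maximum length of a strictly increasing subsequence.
4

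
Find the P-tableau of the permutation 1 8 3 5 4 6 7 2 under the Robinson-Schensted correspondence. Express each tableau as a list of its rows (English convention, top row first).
After inserting 1: P = [[1]].
After inserting 8: P = [[1, 8]].
After inserting 3: P = [[1, 3], [8]].
After inserting 5: P = [[1, 3, 5], [8]].
After inserting 4: P = [[1, 3, 4], [5], [8]].
After inserting 6: P = [[1, 3, 4, 6], [5], [8]].
After inserting 7: P = [[1, 3, 4, 6, 7], [5], [8]].
After inserting 2: P = [[1, 2, 4, 6, 7], [3], [5], [8]].

So P = [[1, 2, 4, 6, 7], [3], [5], [8]].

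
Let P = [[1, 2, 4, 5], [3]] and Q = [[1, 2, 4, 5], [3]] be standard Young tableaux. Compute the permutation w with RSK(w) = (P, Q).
Reverse RSK: for i = n, n-1, ..., 1, locate i in Q, remove the corresponding corner cell from P, and reverse-bump its entry up through P; the value ejected from row 1 is w(i).

So w = 1 3 2 4 5.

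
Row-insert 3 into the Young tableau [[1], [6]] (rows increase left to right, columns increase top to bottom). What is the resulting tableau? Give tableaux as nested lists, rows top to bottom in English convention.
3 is larger than every entry of row 1, so it is appended to row 1. The new tableau is [[1, 3], [6]].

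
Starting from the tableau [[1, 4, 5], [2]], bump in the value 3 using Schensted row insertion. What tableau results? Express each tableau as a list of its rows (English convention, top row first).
[[1, 3, 5], [2, 4]]

In row 1, 3 replaces 4 (the leftmost entry greater than 3); 4 is bumped to row 2. 4 is appended to row 2. The new tableau is [[1, 3, 5], [2, 4]].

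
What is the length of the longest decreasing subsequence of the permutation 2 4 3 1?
3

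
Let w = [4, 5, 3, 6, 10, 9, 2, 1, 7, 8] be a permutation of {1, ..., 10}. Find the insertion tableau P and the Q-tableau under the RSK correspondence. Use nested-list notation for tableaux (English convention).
P = [[1, 5, 6, 7, 8], [2, 9], [3, 10], [4]], Q = [[1, 2, 4, 5, 10], [3, 6], [7, 9], [8]]

Insert each entry of the permutation into P by Schensted row insertion, recording in Q the position of each new cell.

Insert 4: appended to row 1. P = [[4]], Q = [[1]].
Insert 5: appended to row 1. P = [[4, 5]], Q = [[1, 2]].
Insert 3: 3 bumps 4 from row 1; 4 starts row 2. P = [[3, 5], [4]], Q = [[1, 2], [3]].
Insert 6: appended to row 1. P = [[3, 5, 6], [4]], Q = [[1, 2, 4], [3]].
Insert 10: appended to row 1. P = [[3, 5, 6, 10], [4]], Q = [[1, 2, 4, 5], [3]].
Insert 9: 9 bumps 10 from row 1; 10 appends to row 2. P = [[3, 5, 6, 9], [4, 10]], Q = [[1, 2, 4, 5], [3, 6]].
Insert 2: 2 bumps 3 from row 1; 3 bumps 4 from row 2; 4 starts row 3. P = [[2, 5, 6, 9], [3, 10], [4]], Q = [[1, 2, 4, 5], [3, 6], [7]].
Insert 1: 1 bumps 2 from row 1; 2 bumps 3 from row 2; 3 bumps 4 from row 3; 4 starts row 4. P = [[1, 5, 6, 9], [2, 10], [3], [4]], Q = [[1, 2, 4, 5], [3, 6], [7], [8]].
Insert 7: 7 bumps 9 from row 1; 9 bumps 10 from row 2; 10 appends to row 3. P = [[1, 5, 6, 7], [2, 9], [3, 10], [4]], Q = [[1, 2, 4, 5], [3, 6], [7, 9], [8]].
Insert 8: appended to row 1. P = [[1, 5, 6, 7, 8], [2, 9], [3, 10], [4]], Q = [[1, 2, 4, 5, 10], [3, 6], [7, 9], [8]].

So P = [[1, 5, 6, 7, 8], [2, 9], [3, 10], [4]], Q = [[1, 2, 4, 5, 10], [3, 6], [7, 9], [8]].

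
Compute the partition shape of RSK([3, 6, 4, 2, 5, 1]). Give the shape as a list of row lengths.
[3, 1, 1, 1]

Row-insert each entry into an empty tableau.

After inserting 3: P = [[3]].
After inserting 6: P = [[3, 6]].
After inserting 4: P = [[3, 4], [6]].
After inserting 2: P = [[2, 4], [3], [6]].
After inserting 5: P = [[2, 4, 5], [3], [6]].
After inserting 1: P = [[1, 4, 5], [2], [3], [6]].

The final insertion tableau P = [[1, 4, 5], [2], [3], [6]] has shape [3, 1, 1, 1].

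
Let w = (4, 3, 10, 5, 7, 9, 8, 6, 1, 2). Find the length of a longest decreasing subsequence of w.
5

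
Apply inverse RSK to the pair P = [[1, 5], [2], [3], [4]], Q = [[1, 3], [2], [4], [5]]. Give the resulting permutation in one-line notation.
Reverse the RSK construction: for i from n down to 1, find the cell of Q containing i, remove the entry at that cell from P, and reverse-bump it up through P; the value ejected from row 1 is w(i).

Step i=5: Q has 5 at row 4, column 1; remove 4 from row 4 of P and reverse-bump: 4 enters row 3 and ejects 3; 3 enters row 2 and ejects 2; 2 enters row 1 and ejects 1. So w(5) = 1. P is now [[2, 5], [3], [4]].
Step i=4: Q has 4 at row 3, column 1; remove 4 from row 3 of P and reverse-bump: 4 enters row 2 and ejects 3; 3 enters row 1 and ejects 2. So w(4) = 2. P is now [[3, 5], [4]].
Step i=3: Q has 3 at row 1, column 2; remove that cell from P, ejecting 5. So w(3) = 5. P is now [[3], [4]].
Step i=2: Q has 2 at row 2, column 1; remove 4 from row 2 of P and reverse-bump: 4 enters row 1 and ejects 3. So w(2) = 3. P is now [[4]].
Step i=1: Q has 1 at row 1, column 1; remove that cell from P, ejecting 4. So w(1) = 4. P is now [].

So w = 4 3 5 2 1.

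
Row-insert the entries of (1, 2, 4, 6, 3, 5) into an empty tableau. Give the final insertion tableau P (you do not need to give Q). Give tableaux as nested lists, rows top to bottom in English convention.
P = [[1, 2, 3, 5], [4, 6]]

Insert 1: appended to row 1. P = [[1]].
Insert 2: appended to row 1. P = [[1, 2]].
Insert 4: appended to row 1. P = [[1, 2, 4]].
Insert 6: appended to row 1. P = [[1, 2, 4, 6]].
Insert 3: 3 bumps 4 from row 1; 4 starts row 2. P = [[1, 2, 3, 6], [4]].
Insert 5: 5 bumps 6 from row 1; 6 appends to row 2. P = [[1, 2, 3, 5], [4, 6]].

So P = [[1, 2, 3, 5], [4, 6]].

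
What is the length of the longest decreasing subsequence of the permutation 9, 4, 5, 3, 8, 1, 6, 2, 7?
4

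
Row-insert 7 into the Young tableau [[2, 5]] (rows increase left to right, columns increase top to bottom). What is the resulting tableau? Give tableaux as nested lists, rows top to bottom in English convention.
[[2, 5, 7]]

7 is larger than every entry of row 1, so it is appended to row 1. The new tableau is [[2, 5, 7]].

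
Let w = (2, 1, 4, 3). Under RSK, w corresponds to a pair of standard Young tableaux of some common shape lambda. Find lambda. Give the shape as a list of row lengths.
Row-insert each entry into an empty tableau.

After inserting 2: P = [[2]].
After inserting 1: P = [[1], [2]].
After inserting 4: P = [[1, 4], [2]].
After inserting 3: P = [[1, 3], [2, 4]].

The final insertion tableau P = [[1, 3], [2, 4]] has shape [2, 2].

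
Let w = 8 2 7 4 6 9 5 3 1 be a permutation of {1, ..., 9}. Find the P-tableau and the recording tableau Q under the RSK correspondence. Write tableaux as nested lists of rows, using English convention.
Insert each entry of the permutation into P by Schensted row insertion, recording in Q the position of each new cell.

Insert 8: appended to row 1. P = [[8]].
Insert 2: 2 bumps 8 from row 1; 8 starts row 2. P = [[2], [8]].
Insert 7: appended to row 1. P = [[2, 7], [8]].
Insert 4: 4 bumps 7 from row 1; 7 bumps 8 from row 2; 8 starts row 3. P = [[2, 4], [7], [8]].
Insert 6: appended to row 1. P = [[2, 4, 6], [7], [8]].
Insert 9: appended to row 1. P = [[2, 4, 6, 9], [7], [8]].
Insert 5: 5 bumps 6 from row 1; 6 bumps 7 from row 2; 7 bumps 8 from row 3; 8 starts row 4. P = [[2, 4, 5, 9], [6], [7], [8]].
Insert 3: 3 bumps 4 from row 1; 4 bumps 6 from row 2; 6 bumps 7 from row 3; 7 bumps 8 from row 4; 8 starts row 5. P = [[2, 3, 5, 9], [4], [6], [7], [8]].
Insert 1: 1 bumps 2 from row 1; 2 bumps 4 from row 2; 4 bumps 6 from row 3; 6 bumps 7 from row 4; 7 bumps 8 from row 5; 8 starts row 6. P = [[1, 3, 5, 9], [2], [4], [6], [7], [8]].

So P = [[1, 3, 5, 9], [2], [4], [6], [7], [8]], Q = [[1, 3, 5, 6], [2], [4], [7], [8], [9]].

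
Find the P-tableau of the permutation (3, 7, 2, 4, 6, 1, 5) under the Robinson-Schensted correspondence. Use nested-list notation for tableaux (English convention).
P = [[1, 4, 5], [2, 6], [3, 7]]

Insert 3: appended to row 1. P = [[3]].
Insert 7: appended to row 1. P = [[3, 7]].
Insert 2: 2 bumps 3 from row 1; 3 starts row 2. P = [[2, 7], [3]].
Insert 4: 4 bumps 7 from row 1; 7 appends to row 2. P = [[2, 4], [3, 7]].
Insert 6: appended to row 1. P = [[2, 4, 6], [3, 7]].
Insert 1: 1 bumps 2 from row 1; 2 bumps 3 from row 2; 3 starts row 3. P = [[1, 4, 6], [2, 7], [3]].
Insert 5: 5 bumps 6 from row 1; 6 bumps 7 from row 2; 7 appends to row 3. P = [[1, 4, 5], [2, 6], [3, 7]].

So P = [[1, 4, 5], [2, 6], [3, 7]].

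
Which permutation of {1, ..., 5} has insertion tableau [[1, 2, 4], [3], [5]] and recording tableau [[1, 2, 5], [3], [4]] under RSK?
1 5 3 2 4

Reverse the RSK construction: for i from n down to 1, find the cell of Q containing i, remove the entry at that cell from P, and reverse-bump it up through P; the value ejected from row 1 is w(i).

Step i=5: Q has 5 at row 1, column 3; remove that cell from P, ejecting 4. So w(5) = 4. P is now [[1, 2], [3], [5]].
Step i=4: Q has 4 at row 3, column 1; remove 5 from row 3 of P and reverse-bump: 5 enters row 2 and ejects 3; 3 enters row 1 and ejects 2. So w(4) = 2. P is now [[1, 3], [5]].
Step i=3: Q has 3 at row 2, column 1; remove 5 from row 2 of P and reverse-bump: 5 enters row 1 and ejects 3. So w(3) = 3. P is now [[1, 5]].
Step i=2: Q has 2 at row 1, column 2; remove that cell from P, ejecting 5. So w(2) = 5. P is now [[1]].
Step i=1: Q has 1 at row 1, column 1; remove that cell from P, ejecting 1. So w(1) = 1. P is now [].

So w = 1 5 3 2 4.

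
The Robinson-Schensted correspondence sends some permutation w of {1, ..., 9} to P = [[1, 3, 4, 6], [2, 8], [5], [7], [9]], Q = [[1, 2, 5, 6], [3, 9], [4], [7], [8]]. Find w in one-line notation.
2 9 7 3 5 8 4 1 6

Reverse the RSK construction: for i from n down to 1, find the cell of Q containing i, remove the entry at that cell from P, and reverse-bump it up through P; the value ejected from row 1 is w(i).

Step i=9: Q has 9 at row 2, column 2; remove 8 from row 2 of P and reverse-bump: 8 enters row 1 and ejects 6. So w(9) = 6. P is now [[1, 3, 4, 8], [2], [5], [7], [9]].
Step i=8: Q has 8 at row 5, column 1; remove 9 from row 5 of P and reverse-bump: 9 enters row 4 and ejects 7; 7 enters row 3 and ejects 5; 5 enters row 2 and ejects 2; 2 enters row 1 and ejects 1. So w(8) = 1. P is now [[2, 3, 4, 8], [5], [7], [9]].
Step i=7: Q has 7 at row 4, column 1; remove 9 from row 4 of P and reverse-bump: 9 enters row 3 and ejects 7; 7 enters row 2 and ejects 5; 5 enters row 1 and ejects 4. So w(7) = 4. P is now [[2, 3, 5, 8], [7], [9]].
Step i=6: Q has 6 at row 1, column 4; remove that cell from P, ejecting 8. So w(6) = 8. P is now [[2, 3, 5], [7], [9]].
Step i=5: Q has 5 at row 1, column 3; remove that cell from P, ejecting 5. So w(5) = 5. P is now [[2, 3], [7], [9]].
Step i=4: Q has 4 at row 3, column 1; remove 9 from row 3 of P and reverse-bump: 9 enters row 2 and ejects 7; 7 enters row 1 and ejects 3. So w(4) = 3. P is now [[2, 7], [9]].
Step i=3: Q has 3 at row 2, column 1; remove 9 from row 2 of P and reverse-bump: 9 enters row 1 and ejects 7. So w(3) = 7. P is now [[2, 9]].
Step i=2: Q has 2 at row 1, column 2; remove that cell from P, ejecting 9. So w(2) = 9. P is now [[2]].
Step i=1: Q has 1 at row 1, column 1; remove that cell from P, ejecting 2. So w(1) = 2. P is now [].

So w = 2 9 7 3 5 8 4 1 6.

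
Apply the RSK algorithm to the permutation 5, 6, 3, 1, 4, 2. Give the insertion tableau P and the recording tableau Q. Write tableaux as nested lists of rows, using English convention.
P = [[1, 2], [3, 4], [5, 6]], Q = [[1, 2], [3, 5], [4, 6]]

Insert each entry of the permutation into P by Schensted row insertion, recording in Q the position of each new cell.

Insert 5: appended to row 1. P = [[5]].
Insert 6: appended to row 1. P = [[5, 6]].
Insert 3: 3 bumps 5 from row 1; 5 starts row 2. P = [[3, 6], [5]].
Insert 1: 1 bumps 3 from row 1; 3 bumps 5 from row 2; 5 starts row 3. P = [[1, 6], [3], [5]].
Insert 4: 4 bumps 6 from row 1; 6 appends to row 2. P = [[1, 4], [3, 6], [5]].
Insert 2: 2 bumps 4 from row 1; 4 bumps 6 from row 2; 6 appends to row 3. P = [[1, 2], [3, 4], [5, 6]].

So P = [[1, 2], [3, 4], [5, 6]], Q = [[1, 2], [3, 5], [4, 6]].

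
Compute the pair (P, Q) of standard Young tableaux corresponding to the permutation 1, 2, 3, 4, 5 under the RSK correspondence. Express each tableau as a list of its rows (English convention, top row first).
Insert each entry of the permutation into P by Schensted row insertion, recording in Q the position of each new cell.

Insert 1: appended to row 1. P = [[1]].
Insert 2: appended to row 1. P = [[1, 2]].
Insert 3: appended to row 1. P = [[1, 2, 3]].
Insert 4: appended to row 1. P = [[1, 2, 3, 4]].
Insert 5: appended to row 1. P = [[1, 2, 3, 4, 5]].

So P = [[1, 2, 3, 4, 5]], Q = [[1, 2, 3, 4, 5]].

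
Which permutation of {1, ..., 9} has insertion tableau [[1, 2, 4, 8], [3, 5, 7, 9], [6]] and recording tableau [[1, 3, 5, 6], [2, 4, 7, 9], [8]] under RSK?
Reverse the RSK construction: for i from n down to 1, find the cell of Q containing i, remove the entry at that cell from P, and reverse-bump it up through P; the value ejected from row 1 is w(i).

Step i=9: Q has 9 at row 2, column 4; remove 9 from row 2 of P and reverse-bump: 9 enters row 1 and ejects 8. So w(9) = 8. P is now [[1, 2, 4, 9], [3, 5, 7], [6]].
Step i=8: Q has 8 at row 3, column 1; remove 6 from row 3 of P and reverse-bump: 6 enters row 2 and ejects 5; 5 enters row 1 and ejects 4. So w(8) = 4. P is now [[1, 2, 5, 9], [3, 6, 7]].
Step i=7: Q has 7 at row 2, column 3; remove 7 from row 2 of P and reverse-bump: 7 enters row 1 and ejects 5. So w(7) = 5. P is now [[1, 2, 7, 9], [3, 6]].
Step i=6: Q has 6 at row 1, column 4; remove that cell from P, ejecting 9. So w(6) = 9. P is now [[1, 2, 7], [3, 6]].
Step i=5: Q has 5 at row 1, column 3; remove that cell from P, ejecting 7. So w(5) = 7. P is now [[1, 2], [3, 6]].
Step i=4: Q has 4 at row 2, column 2; remove 6 from row 2 of P and reverse-bump: 6 enters row 1 and ejects 2. So w(4) = 2. P is now [[1, 6], [3]].
Step i=3: Q has 3 at row 1, column 2; remove that cell from P, ejecting 6. So w(3) = 6. P is now [[1], [3]].
Step i=2: Q has 2 at row 2, column 1; remove 3 from row 2 of P and reverse-bump: 3 enters row 1 and ejects 1. So w(2) = 1. P is now [[3]].
Step i=1: Q has 1 at row 1, column 1; remove that cell from P, ejecting 3. So w(1) = 3. P is now [].

So w = 3 1 6 2 7 9 5 4 8.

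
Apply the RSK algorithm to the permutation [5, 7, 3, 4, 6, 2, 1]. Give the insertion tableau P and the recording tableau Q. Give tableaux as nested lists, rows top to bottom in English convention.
Insert each entry of the permutation into P by Schensted row insertion, recording in Q the position of each new cell.

Insert 5: appended to row 1. P = [[5]].
Insert 7: appended to row 1. P = [[5, 7]].
Insert 3: 3 bumps 5 from row 1; 5 starts row 2. P = [[3, 7], [5]].
Insert 4: 4 bumps 7 from row 1; 7 appends to row 2. P = [[3, 4], [5, 7]].
Insert 6: appended to row 1. P = [[3, 4, 6], [5, 7]].
Insert 2: 2 bumps 3 from row 1; 3 bumps 5 from row 2; 5 starts row 3. P = [[2, 4, 6], [3, 7], [5]].
Insert 1: 1 bumps 2 from row 1; 2 bumps 3 from row 2; 3 bumps 5 from row 3; 5 starts row 4. P = [[1, 4, 6], [2, 7], [3], [5]].

So P = [[1, 4, 6], [2, 7], [3], [5]], Q = [[1, 2, 5], [3, 4], [6], [7]].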